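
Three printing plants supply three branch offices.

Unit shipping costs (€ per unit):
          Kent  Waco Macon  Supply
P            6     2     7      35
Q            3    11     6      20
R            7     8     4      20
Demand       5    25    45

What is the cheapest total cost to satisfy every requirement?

An optimal shipping plan:
  P to Waco: 25 boxes
  P to Macon: 10 boxes
  Q to Kent: 5 boxes
  Q to Macon: 15 boxes
  R to Macon: 20 boxes
Total cost = €305.

305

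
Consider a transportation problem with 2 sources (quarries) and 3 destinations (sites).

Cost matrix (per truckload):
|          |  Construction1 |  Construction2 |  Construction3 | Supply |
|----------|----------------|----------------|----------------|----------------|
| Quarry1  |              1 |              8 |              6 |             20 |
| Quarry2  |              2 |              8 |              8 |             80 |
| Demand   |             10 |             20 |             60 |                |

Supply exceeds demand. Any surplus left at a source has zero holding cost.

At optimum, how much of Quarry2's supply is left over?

10

An optimal plan:
  Quarry1–Construction3: 20 × 6 = 120
  Quarry2–Construction1: 10 × 2 = 20
  Quarry2–Construction2: 20 × 8 = 160
  Quarry2–Construction3: 40 × 8 = 320
Total cost = 620.
Quarry2 ships 70 of its 80, leaving 10.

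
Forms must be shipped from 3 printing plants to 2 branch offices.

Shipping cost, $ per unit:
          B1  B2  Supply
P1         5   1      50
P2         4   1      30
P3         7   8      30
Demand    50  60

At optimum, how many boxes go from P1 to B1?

Optimal shipments:
  P1→B2: 50 × $1 = $50
  P2→B1: 20 × $4 = $80
  P2→B2: 10 × $1 = $10
  P3→B1: 30 × $7 = $210
Total cost = $350.
The route P1→B1 is not used.

0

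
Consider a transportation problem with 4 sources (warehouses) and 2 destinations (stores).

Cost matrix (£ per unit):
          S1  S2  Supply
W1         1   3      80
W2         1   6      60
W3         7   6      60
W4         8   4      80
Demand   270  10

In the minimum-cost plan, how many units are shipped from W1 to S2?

0

Optimal shipments:
  W1–S1: 80 units
  W2–S1: 60 units
  W3–S1: 60 units
  W4–S1: 70 units
  W4–S2: 10 units
Total cost = £1160.
The route W1→S2 is not used.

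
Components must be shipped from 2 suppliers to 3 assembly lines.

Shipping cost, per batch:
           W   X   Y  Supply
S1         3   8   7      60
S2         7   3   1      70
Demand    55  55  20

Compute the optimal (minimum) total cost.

An optimal shipping plan:
  S1–W: 55 batches
  S1–X: 5 batches
  S2–X: 50 batches
  S2–Y: 20 batches
Total cost = 375.
(Supply check: S1 ships 60; S2 ships 70.)

375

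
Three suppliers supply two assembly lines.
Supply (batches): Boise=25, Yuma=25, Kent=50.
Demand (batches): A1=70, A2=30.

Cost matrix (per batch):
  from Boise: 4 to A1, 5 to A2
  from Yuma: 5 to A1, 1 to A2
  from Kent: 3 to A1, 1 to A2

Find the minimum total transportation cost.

265

Optimal allocation:
  Boise–A1: 25 × 4 = 100
  Yuma–A2: 25 × 1 = 25
  Kent–A1: 45 × 3 = 135
  Kent–A2: 5 × 1 = 5
Total = 100 + 25 + 135 + 5 = 265.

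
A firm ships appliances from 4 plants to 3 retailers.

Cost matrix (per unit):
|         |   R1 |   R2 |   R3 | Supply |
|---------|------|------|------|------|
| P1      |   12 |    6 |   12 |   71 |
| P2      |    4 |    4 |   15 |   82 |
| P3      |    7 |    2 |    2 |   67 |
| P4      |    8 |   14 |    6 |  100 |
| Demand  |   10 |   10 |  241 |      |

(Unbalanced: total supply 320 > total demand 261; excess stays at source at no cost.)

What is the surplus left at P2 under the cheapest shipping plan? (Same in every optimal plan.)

An optimal plan:
  P1->R3: 71 × 12 = 852
  P2->R1: 10 × 4 = 40
  P2->R2: 10 × 4 = 40
  P2->R3: 3 × 15 = 45
  P3->R3: 67 × 2 = 134
  P4->R3: 100 × 6 = 600
Total cost = 1711.
P2 ships 23 of its 82, leaving 59.

59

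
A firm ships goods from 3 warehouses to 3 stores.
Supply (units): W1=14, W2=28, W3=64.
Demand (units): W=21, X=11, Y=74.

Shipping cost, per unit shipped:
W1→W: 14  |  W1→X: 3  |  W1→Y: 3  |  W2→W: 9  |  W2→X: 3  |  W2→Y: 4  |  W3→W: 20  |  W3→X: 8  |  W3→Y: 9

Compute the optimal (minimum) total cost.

Optimal allocation:
  W1->Y: 14 × 3 = 42
  W2->W: 21 × 9 = 189
  W2->Y: 7 × 4 = 28
  W3->X: 11 × 8 = 88
  W3->Y: 53 × 9 = 477
Total = 42 + 189 + 28 + 88 + 477 = 824.

824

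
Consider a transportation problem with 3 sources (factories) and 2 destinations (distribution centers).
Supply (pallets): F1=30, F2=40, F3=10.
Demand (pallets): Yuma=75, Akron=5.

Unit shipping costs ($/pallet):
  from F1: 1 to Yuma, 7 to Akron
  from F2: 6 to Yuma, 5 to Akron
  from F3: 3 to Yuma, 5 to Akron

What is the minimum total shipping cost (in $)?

295

One minimum-cost allocation:
  F1->Yuma: 30 pallets
  F2->Yuma: 35 pallets
  F2->Akron: 5 pallets
  F3->Yuma: 10 pallets
Total cost = $295.
(Supply check: F1 ships 30; F2 ships 40; F3 ships 10.)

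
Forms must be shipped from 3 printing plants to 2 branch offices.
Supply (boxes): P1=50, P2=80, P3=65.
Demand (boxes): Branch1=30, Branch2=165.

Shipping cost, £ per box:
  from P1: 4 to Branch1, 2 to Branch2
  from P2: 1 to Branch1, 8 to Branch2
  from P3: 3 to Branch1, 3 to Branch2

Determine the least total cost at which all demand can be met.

Optimal allocation:
  P1–Branch2: 50 × £2 = £100
  P2–Branch1: 30 × £1 = £30
  P2–Branch2: 50 × £8 = £400
  P3–Branch2: 65 × £3 = £195
Total = 100 + 30 + 400 + 195 = £725.

725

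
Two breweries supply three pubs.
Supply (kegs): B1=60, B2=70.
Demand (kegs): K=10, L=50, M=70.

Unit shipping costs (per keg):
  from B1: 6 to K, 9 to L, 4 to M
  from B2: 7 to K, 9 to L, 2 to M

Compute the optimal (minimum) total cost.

One minimum-cost allocation:
  B1→K: 10 kegs
  B1→L: 50 kegs
  B2→M: 70 kegs
Total cost = 650.

650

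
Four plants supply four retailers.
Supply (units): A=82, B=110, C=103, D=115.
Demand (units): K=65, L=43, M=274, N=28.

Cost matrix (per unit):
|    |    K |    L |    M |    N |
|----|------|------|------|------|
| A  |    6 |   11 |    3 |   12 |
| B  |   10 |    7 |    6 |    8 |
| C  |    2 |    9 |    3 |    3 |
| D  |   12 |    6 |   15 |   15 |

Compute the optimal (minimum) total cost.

One minimum-cost allocation:
  A–M: 82 × 3 = 246
  B–M: 110 × 6 = 660
  C–M: 82 × 3 = 246
  C–N: 21 × 3 = 63
  D–K: 65 × 12 = 780
  D–L: 43 × 6 = 258
  D–N: 7 × 15 = 105
Total = 246 + 660 + 246 + 63 + 780 + 258 + 105 = 2358.
(Supply check: A ships 82; B ships 110; C ships 103; D ships 115.)

2358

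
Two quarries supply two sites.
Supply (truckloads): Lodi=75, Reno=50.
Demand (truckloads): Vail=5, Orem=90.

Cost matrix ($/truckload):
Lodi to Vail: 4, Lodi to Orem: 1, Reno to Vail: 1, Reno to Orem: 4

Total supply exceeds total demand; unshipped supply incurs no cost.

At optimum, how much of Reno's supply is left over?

Minimum-cost shipments:
  Lodi–Orem: 75 truckloads
  Reno–Vail: 5 truckloads
  Reno–Orem: 15 truckloads
Total cost = $140.
Reno ships 20 of its 50, leaving 30.

30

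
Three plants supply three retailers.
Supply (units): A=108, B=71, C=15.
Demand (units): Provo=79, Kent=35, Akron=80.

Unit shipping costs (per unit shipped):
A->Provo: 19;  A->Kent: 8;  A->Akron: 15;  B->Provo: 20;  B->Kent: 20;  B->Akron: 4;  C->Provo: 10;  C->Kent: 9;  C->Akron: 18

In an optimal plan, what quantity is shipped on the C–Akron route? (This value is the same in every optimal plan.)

Optimal shipments:
  A–Provo: 64 × 19 = 1216
  A–Kent: 35 × 8 = 280
  A–Akron: 9 × 15 = 135
  B–Akron: 71 × 4 = 284
  C–Provo: 15 × 10 = 150
Total cost = 2065.
The route C→Akron is not used.

0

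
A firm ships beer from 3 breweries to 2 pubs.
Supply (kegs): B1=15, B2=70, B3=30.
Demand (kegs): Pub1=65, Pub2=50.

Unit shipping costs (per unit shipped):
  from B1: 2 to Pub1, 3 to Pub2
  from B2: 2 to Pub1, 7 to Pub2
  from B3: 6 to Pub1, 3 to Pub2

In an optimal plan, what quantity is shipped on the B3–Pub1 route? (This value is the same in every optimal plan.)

0

Solving gives:
  B1 to Pub2: 15 × 3 = 45
  B2 to Pub1: 65 × 2 = 130
  B2 to Pub2: 5 × 7 = 35
  B3 to Pub2: 30 × 3 = 90
Total cost = 300.
The route B3→Pub1 is not used.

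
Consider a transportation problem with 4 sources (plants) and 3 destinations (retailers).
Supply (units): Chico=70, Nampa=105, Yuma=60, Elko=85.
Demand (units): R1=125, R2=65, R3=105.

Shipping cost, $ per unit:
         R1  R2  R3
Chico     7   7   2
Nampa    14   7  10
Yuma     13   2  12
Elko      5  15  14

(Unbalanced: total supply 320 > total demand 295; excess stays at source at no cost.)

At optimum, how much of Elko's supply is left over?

Minimum-cost shipments:
  Chico→R3: 70 × $2 = $140
  Nampa→R1: 40 × $14 = $560
  Nampa→R2: 5 × $7 = $35
  Nampa→R3: 35 × $10 = $350
  Yuma→R2: 60 × $2 = $120
  Elko→R1: 85 × $5 = $425
Total cost = $1630.
Elko ships 85 of its 85, leaving 0.

0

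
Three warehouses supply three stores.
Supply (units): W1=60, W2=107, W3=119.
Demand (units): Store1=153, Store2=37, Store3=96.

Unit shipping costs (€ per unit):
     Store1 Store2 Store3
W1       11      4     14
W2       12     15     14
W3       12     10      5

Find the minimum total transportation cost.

One minimum-cost allocation:
  W1 to Store1: 23 × €11 = €253
  W1 to Store2: 37 × €4 = €148
  W2 to Store1: 107 × €12 = €1284
  W3 to Store1: 23 × €12 = €276
  W3 to Store3: 96 × €5 = €480
Total = 253 + 148 + 1284 + 276 + 480 = €2441.

2441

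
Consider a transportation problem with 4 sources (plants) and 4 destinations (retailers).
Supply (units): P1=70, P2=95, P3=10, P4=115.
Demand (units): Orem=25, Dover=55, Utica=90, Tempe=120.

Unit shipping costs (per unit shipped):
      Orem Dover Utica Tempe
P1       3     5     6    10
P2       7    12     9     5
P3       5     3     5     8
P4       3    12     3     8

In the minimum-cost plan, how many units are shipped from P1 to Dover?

Solving gives:
  P1→Orem: 25 × 3 = 75
  P1→Dover: 45 × 5 = 225
  P2→Tempe: 95 × 5 = 475
  P3→Dover: 10 × 3 = 30
  P4→Utica: 90 × 3 = 270
  P4→Tempe: 25 × 8 = 200
Total cost = 1275.
So P1→Dover carries 45 units.

45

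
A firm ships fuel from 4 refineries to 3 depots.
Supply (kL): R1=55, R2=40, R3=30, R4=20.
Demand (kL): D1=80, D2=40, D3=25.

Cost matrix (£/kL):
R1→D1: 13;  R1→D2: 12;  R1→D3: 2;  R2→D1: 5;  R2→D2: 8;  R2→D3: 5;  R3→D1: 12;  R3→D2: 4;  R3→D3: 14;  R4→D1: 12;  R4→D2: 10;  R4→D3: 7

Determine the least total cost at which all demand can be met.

A cheapest plan:
  R1->D1: 30 kL
  R1->D3: 25 kL
  R2->D1: 40 kL
  R3->D2: 30 kL
  R4->D1: 10 kL
  R4->D2: 10 kL
Total cost = £980.

980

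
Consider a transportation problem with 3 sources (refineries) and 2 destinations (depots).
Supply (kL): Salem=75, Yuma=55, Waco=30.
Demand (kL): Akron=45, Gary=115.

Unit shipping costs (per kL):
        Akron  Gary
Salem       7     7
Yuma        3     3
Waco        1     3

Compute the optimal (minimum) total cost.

A cheapest plan:
  Salem->Akron: 15 × 7 = 105
  Salem->Gary: 60 × 7 = 420
  Yuma->Gary: 55 × 3 = 165
  Waco->Akron: 30 × 1 = 30
Total = 105 + 420 + 165 + 30 = 720.

720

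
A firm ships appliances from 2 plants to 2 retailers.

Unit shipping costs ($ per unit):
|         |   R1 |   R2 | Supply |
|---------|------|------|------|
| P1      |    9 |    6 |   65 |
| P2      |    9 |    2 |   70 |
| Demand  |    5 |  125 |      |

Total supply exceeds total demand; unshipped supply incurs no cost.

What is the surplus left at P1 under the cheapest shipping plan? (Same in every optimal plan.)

An optimal plan:
  P1→R1: 5 units
  P1→R2: 55 units
  P2→R2: 70 units
Total cost = $515.
P1 ships 60 of its 65, leaving 5.

5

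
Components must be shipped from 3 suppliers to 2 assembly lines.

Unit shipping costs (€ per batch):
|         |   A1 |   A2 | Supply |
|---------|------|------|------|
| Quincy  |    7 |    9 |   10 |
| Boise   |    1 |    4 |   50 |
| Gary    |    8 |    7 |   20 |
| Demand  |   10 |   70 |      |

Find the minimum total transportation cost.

An optimal shipping plan:
  Quincy to A2: 10 × €9 = €90
  Boise to A1: 10 × €1 = €10
  Boise to A2: 40 × €4 = €160
  Gary to A2: 20 × €7 = €140
Total = 90 + 10 + 160 + 140 = €400.

400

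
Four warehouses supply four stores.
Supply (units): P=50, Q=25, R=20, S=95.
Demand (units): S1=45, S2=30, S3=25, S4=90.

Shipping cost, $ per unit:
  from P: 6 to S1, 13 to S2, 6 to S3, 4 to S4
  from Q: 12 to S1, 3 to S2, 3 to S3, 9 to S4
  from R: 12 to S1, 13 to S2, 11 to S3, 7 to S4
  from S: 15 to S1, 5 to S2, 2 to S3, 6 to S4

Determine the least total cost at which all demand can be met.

970

Optimal allocation:
  P–S1: 45 × $6 = $270
  P–S4: 5 × $4 = $20
  Q–S2: 25 × $3 = $75
  R–S4: 20 × $7 = $140
  S–S2: 5 × $5 = $25
  S–S3: 25 × $2 = $50
  S–S4: 65 × $6 = $390
Total = 270 + 20 + 75 + 140 + 25 + 50 + 390 = $970.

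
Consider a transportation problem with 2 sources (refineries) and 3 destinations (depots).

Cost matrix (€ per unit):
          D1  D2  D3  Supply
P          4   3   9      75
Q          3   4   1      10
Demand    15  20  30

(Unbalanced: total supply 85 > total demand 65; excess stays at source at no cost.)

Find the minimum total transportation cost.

310

A cheapest plan:
  P to D1: 15 × €4 = €60
  P to D2: 20 × €3 = €60
  P to D3: 20 × €9 = €180
  Q to D3: 10 × €1 = €10
Total = 60 + 60 + 180 + 10 = €310.
(Supply check: P ships 55; Q ships 10.)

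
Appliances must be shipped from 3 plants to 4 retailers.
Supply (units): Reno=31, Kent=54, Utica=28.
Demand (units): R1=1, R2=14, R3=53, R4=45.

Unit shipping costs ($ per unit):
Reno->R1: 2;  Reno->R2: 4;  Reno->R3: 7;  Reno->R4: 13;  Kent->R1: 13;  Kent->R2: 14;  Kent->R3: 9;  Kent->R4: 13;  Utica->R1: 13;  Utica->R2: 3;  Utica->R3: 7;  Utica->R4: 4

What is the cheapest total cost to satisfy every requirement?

Optimal allocation:
  Reno→R1: 1 × $2 = $2
  Reno→R2: 14 × $4 = $56
  Reno→R3: 16 × $7 = $112
  Kent→R3: 37 × $9 = $333
  Kent→R4: 17 × $13 = $221
  Utica→R4: 28 × $4 = $112
Total = 2 + 56 + 112 + 333 + 221 + 112 = $836.

836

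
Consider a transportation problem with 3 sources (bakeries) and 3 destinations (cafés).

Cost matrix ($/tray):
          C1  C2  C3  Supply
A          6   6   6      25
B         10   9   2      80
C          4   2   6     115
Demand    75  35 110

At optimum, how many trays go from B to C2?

0

Solving gives:
  A->C3: 25 trays
  B->C3: 80 trays
  C->C1: 75 trays
  C->C2: 35 trays
  C->C3: 5 trays
Total cost = $710.
The route B→C2 is not used.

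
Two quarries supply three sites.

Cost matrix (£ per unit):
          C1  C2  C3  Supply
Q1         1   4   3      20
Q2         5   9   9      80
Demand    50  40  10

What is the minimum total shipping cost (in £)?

Optimal allocation:
  Q1–C2: 10 × £4 = £40
  Q1–C3: 10 × £3 = £30
  Q2–C1: 50 × £5 = £250
  Q2–C2: 30 × £9 = £270
Total = 40 + 30 + 250 + 270 = £590.
(Supply check: Q1 ships 20; Q2 ships 80.)

590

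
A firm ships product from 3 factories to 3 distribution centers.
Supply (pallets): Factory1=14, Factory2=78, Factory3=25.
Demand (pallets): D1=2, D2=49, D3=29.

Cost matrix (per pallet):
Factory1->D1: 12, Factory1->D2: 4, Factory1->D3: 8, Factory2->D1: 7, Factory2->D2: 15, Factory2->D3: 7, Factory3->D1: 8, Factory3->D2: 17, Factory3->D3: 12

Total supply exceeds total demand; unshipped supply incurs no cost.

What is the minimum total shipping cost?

798

An optimal shipping plan:
  Factory1->D2: 14 × 4 = 56
  Factory2->D1: 2 × 7 = 14
  Factory2->D2: 35 × 15 = 525
  Factory2->D3: 29 × 7 = 203
Total = 56 + 14 + 525 + 203 = 798.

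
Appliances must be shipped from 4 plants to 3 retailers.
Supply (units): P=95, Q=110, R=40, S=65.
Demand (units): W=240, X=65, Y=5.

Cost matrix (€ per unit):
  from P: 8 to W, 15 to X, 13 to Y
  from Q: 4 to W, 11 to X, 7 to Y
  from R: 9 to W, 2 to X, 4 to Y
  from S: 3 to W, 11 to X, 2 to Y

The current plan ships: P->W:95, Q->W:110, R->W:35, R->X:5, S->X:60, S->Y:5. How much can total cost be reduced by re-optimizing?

Current plan cost = 95·8 + 110·4 + 35·9 + 5·2 + 60·11 + 5·2 = €2195.
Optimal plan:
  P to W: 70 × €8 = €560
  P to X: 25 × €15 = €375
  Q to W: 110 × €4 = €440
  R to X: 40 × €2 = €80
  S to W: 60 × €3 = €180
  S to Y: 5 × €2 = €10
Optimal cost = €1645.
Saving = 2195 − 1645 = €550.

550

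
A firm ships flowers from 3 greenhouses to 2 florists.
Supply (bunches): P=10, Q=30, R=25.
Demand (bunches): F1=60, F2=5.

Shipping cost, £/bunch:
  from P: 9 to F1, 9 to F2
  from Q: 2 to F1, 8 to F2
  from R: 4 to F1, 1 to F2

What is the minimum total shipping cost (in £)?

Optimal allocation:
  P→F1: 10 × £9 = £90
  Q→F1: 30 × £2 = £60
  R→F1: 20 × £4 = £80
  R→F2: 5 × £1 = £5
Total = 90 + 60 + 80 + 5 = £235.

235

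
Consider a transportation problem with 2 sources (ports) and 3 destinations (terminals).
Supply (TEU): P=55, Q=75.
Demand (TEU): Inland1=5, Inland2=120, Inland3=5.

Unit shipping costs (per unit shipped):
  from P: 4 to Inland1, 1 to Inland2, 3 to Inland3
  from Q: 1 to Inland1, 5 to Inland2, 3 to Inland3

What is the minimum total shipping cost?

An optimal shipping plan:
  P→Inland2: 55 × 1 = 55
  Q→Inland1: 5 × 1 = 5
  Q→Inland2: 65 × 5 = 325
  Q→Inland3: 5 × 3 = 15
Total = 55 + 5 + 325 + 15 = 400.

400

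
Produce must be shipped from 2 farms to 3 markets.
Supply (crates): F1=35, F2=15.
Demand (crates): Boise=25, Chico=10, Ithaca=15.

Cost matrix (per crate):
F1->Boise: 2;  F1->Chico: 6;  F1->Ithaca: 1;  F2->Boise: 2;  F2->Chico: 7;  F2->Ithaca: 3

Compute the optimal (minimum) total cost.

125

An optimal shipping plan:
  F1→Boise: 10 × 2 = 20
  F1→Chico: 10 × 6 = 60
  F1→Ithaca: 15 × 1 = 15
  F2→Boise: 15 × 2 = 30
Total = 20 + 60 + 15 + 30 = 125.
(Supply check: F1 ships 35; F2 ships 15.)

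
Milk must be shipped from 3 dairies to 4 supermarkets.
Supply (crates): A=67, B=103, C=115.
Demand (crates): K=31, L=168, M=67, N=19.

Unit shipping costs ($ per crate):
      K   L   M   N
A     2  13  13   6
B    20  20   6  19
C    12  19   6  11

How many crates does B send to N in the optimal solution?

0

The minimum-cost plan:
  A–K: 31 crates
  A–L: 36 crates
  B–L: 36 crates
  B–M: 67 crates
  C–L: 96 crates
  C–N: 19 crates
Total cost = $3685.
The route B→N is not used.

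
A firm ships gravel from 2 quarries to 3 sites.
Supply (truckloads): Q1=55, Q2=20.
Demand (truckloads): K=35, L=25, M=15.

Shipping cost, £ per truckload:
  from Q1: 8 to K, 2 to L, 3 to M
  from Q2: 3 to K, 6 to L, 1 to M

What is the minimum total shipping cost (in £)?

Optimal allocation:
  Q1 to K: 15 × £8 = £120
  Q1 to L: 25 × £2 = £50
  Q1 to M: 15 × £3 = £45
  Q2 to K: 20 × £3 = £60
Total = 120 + 50 + 45 + 60 = £275.
(Supply check: Q1 ships 55; Q2 ships 20.)

275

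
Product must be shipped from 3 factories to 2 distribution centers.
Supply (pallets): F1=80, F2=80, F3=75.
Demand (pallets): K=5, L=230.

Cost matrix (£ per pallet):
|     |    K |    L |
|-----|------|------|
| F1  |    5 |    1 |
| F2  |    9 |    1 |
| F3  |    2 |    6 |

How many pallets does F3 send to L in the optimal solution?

70

The minimum-cost plan:
  F1–L: 80 × £1 = £80
  F2–L: 80 × £1 = £80
  F3–K: 5 × £2 = £10
  F3–L: 70 × £6 = £420
Total cost = £590.
So F3→L carries 70 pallets.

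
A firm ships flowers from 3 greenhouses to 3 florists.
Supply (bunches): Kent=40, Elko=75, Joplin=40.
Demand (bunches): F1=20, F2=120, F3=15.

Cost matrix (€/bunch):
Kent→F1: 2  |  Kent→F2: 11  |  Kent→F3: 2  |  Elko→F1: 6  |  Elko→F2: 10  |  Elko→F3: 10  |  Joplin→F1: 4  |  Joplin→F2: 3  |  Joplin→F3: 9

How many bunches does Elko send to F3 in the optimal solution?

The minimum-cost plan:
  Kent→F1: 20 × €2 = €40
  Kent→F2: 5 × €11 = €55
  Kent→F3: 15 × €2 = €30
  Elko→F2: 75 × €10 = €750
  Joplin→F2: 40 × €3 = €120
Total cost = €995.
The route Elko→F3 is not used.

0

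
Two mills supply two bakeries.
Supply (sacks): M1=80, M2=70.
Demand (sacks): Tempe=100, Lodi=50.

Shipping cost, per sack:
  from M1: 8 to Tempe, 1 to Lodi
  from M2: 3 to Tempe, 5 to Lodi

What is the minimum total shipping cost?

Optimal allocation:
  M1->Tempe: 30 × 8 = 240
  M1->Lodi: 50 × 1 = 50
  M2->Tempe: 70 × 3 = 210
Total = 240 + 50 + 210 = 500.
(Supply check: M1 ships 80; M2 ships 70.)

500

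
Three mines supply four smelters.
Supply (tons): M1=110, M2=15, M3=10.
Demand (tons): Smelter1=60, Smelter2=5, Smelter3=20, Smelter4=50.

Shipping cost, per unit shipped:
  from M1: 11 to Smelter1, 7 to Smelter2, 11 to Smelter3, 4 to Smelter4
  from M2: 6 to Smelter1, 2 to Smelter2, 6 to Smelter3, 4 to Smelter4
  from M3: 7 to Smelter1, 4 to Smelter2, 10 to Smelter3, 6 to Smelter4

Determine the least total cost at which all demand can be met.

Optimal allocation:
  M1–Smelter1: 35 × 11 = 385
  M1–Smelter2: 5 × 7 = 35
  M1–Smelter3: 20 × 11 = 220
  M1–Smelter4: 50 × 4 = 200
  M2–Smelter1: 15 × 6 = 90
  M3–Smelter1: 10 × 7 = 70
Total = 385 + 35 + 220 + 200 + 90 + 70 = 1000.

1000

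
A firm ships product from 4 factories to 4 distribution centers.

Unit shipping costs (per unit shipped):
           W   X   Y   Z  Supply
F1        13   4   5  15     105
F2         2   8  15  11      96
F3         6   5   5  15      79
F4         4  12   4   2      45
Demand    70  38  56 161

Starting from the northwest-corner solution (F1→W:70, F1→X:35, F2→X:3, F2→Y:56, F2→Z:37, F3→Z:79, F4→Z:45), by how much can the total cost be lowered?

1298

Current plan cost = 70·13 + 35·4 + 3·8 + 56·15 + 37·11 + 79·15 + 45·2 = 3596.
Optimal plan:
  F1–X: 38 × 4 = 152
  F1–Y: 47 × 5 = 235
  F1–Z: 20 × 15 = 300
  F2–Z: 96 × 11 = 1056
  F3–W: 70 × 6 = 420
  F3–Y: 9 × 5 = 45
  F4–Z: 45 × 2 = 90
Optimal cost = 2298.
Saving = 3596 − 2298 = 1298.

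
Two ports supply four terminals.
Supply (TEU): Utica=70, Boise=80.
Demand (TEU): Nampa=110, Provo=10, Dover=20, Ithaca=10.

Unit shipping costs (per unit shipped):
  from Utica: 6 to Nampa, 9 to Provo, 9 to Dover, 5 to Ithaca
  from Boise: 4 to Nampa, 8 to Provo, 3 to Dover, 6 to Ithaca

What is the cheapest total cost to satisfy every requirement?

A cheapest plan:
  Utica to Nampa: 50 × 6 = 300
  Utica to Provo: 10 × 9 = 90
  Utica to Ithaca: 10 × 5 = 50
  Boise to Nampa: 60 × 4 = 240
  Boise to Dover: 20 × 3 = 60
Total = 300 + 90 + 50 + 240 + 60 = 740.

740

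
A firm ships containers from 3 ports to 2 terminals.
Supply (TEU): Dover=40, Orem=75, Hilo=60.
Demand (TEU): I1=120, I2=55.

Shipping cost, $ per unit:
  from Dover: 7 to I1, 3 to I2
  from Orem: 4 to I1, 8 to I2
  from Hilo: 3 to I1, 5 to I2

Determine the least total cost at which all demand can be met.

630

One minimum-cost allocation:
  Dover to I2: 40 × $3 = $120
  Orem to I1: 75 × $4 = $300
  Hilo to I1: 45 × $3 = $135
  Hilo to I2: 15 × $5 = $75
Total = 120 + 300 + 135 + 75 = $630.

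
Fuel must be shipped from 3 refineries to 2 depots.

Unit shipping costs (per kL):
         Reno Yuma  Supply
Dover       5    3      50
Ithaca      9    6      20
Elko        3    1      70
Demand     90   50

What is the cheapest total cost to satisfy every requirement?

A cheapest plan:
  Dover–Reno: 50 × 5 = 250
  Ithaca–Yuma: 20 × 6 = 120
  Elko–Reno: 40 × 3 = 120
  Elko–Yuma: 30 × 1 = 30
Total = 250 + 120 + 120 + 30 = 520.

520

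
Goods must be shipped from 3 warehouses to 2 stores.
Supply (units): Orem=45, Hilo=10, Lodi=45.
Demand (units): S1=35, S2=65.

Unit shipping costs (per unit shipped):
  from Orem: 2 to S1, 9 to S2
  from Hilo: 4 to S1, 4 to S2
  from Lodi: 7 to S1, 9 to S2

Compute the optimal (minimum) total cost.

605

A cheapest plan:
  Orem to S1: 35 × 2 = 70
  Orem to S2: 10 × 9 = 90
  Hilo to S2: 10 × 4 = 40
  Lodi to S2: 45 × 9 = 405
Total = 70 + 90 + 40 + 405 = 605.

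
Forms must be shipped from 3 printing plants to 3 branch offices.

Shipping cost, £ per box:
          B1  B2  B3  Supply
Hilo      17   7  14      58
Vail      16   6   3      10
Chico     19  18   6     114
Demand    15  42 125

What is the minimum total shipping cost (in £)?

An optimal shipping plan:
  Hilo->B1: 15 × £17 = £255
  Hilo->B2: 42 × £7 = £294
  Hilo->B3: 1 × £14 = £14
  Vail->B3: 10 × £3 = £30
  Chico->B3: 114 × £6 = £684
Total = 255 + 294 + 14 + 30 + 684 = £1277.
(Supply check: Hilo ships 58; Vail ships 10; Chico ships 114.)

1277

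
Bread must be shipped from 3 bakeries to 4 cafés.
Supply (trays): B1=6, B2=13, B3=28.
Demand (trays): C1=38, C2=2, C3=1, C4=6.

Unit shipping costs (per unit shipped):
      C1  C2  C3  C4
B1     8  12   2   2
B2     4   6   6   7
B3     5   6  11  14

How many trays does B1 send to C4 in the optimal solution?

6

The minimum-cost plan:
  B1->C4: 6 × 2 = 12
  B2->C1: 12 × 4 = 48
  B2->C3: 1 × 6 = 6
  B3->C1: 26 × 5 = 130
  B3->C2: 2 × 6 = 12
Total cost = 208.
So B1→C4 carries 6 trays.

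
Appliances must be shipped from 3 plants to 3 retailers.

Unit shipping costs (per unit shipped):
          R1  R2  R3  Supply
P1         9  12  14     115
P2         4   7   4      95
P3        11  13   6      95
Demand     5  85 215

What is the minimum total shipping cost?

2365

An optimal shipping plan:
  P1→R1: 5 × 9 = 45
  P1→R2: 85 × 12 = 1020
  P1→R3: 25 × 14 = 350
  P2→R3: 95 × 4 = 380
  P3→R3: 95 × 6 = 570
Total = 45 + 1020 + 350 + 380 + 570 = 2365.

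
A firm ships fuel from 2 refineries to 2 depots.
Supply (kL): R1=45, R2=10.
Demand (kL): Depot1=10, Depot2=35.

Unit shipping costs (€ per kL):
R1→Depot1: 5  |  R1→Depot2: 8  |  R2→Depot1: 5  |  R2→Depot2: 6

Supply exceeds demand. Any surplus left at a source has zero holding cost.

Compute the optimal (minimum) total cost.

310

Optimal allocation:
  R1→Depot1: 10 × €5 = €50
  R1→Depot2: 25 × €8 = €200
  R2→Depot2: 10 × €6 = €60
Total = 50 + 200 + 60 = €310.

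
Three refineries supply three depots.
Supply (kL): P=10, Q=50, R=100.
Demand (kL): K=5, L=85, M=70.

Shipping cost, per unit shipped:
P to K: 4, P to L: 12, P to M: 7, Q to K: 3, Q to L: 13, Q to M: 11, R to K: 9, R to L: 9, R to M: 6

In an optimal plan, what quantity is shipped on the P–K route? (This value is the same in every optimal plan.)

Optimal shipments:
  P–M: 10 × 7 = 70
  Q–K: 5 × 3 = 15
  Q–L: 45 × 13 = 585
  R–L: 40 × 9 = 360
  R–M: 60 × 6 = 360
Total cost = 1390.
The route P→K is not used.

0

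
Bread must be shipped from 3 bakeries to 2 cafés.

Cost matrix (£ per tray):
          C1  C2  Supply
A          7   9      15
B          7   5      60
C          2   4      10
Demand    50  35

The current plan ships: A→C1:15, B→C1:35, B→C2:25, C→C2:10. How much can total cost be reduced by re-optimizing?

40

Current plan cost = 15·7 + 35·7 + 25·5 + 10·4 = £515.
Optimal plan:
  A–C1: 15 × £7 = £105
  B–C1: 25 × £7 = £175
  B–C2: 35 × £5 = £175
  C–C1: 10 × £2 = £20
Optimal cost = £475.
Saving = 515 − 475 = £40.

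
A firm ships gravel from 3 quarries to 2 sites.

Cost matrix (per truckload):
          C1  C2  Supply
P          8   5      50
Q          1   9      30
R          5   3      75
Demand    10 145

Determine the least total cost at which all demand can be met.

665

Optimal allocation:
  P to C2: 50 × 5 = 250
  Q to C1: 10 × 1 = 10
  Q to C2: 20 × 9 = 180
  R to C2: 75 × 3 = 225
Total = 250 + 10 + 180 + 225 = 665.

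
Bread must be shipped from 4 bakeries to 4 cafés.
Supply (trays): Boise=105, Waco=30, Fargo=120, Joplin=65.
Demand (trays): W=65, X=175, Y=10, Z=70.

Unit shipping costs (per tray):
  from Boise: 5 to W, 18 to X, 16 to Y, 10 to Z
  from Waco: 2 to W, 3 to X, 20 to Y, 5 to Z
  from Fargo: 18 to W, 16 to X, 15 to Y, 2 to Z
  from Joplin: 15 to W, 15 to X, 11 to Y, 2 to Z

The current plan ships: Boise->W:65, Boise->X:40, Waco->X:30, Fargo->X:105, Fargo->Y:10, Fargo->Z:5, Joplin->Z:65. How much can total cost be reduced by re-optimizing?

Current plan cost = 65·5 + 40·18 + 30·3 + 105·16 + 10·15 + 5·2 + 65·2 = 3105.
Optimal plan:
  Boise–W: 65 × 5 = 325
  Boise–X: 40 × 18 = 720
  Waco–X: 30 × 3 = 90
  Fargo–X: 50 × 16 = 800
  Fargo–Z: 70 × 2 = 140
  Joplin–X: 55 × 15 = 825
  Joplin–Y: 10 × 11 = 110
Optimal cost = 3010.
Saving = 3105 − 3010 = 95.

95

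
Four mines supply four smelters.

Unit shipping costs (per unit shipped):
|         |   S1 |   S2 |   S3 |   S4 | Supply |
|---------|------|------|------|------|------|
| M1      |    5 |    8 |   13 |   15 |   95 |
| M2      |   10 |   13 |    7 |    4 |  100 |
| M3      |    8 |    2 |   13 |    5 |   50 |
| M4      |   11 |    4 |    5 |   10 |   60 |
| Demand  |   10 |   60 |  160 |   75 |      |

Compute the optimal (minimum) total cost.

Optimal allocation:
  M1→S1: 10 tons
  M1→S2: 10 tons
  M1→S3: 75 tons
  M2→S3: 25 tons
  M2→S4: 75 tons
  M3→S2: 50 tons
  M4→S3: 60 tons
Total cost = 1980.

1980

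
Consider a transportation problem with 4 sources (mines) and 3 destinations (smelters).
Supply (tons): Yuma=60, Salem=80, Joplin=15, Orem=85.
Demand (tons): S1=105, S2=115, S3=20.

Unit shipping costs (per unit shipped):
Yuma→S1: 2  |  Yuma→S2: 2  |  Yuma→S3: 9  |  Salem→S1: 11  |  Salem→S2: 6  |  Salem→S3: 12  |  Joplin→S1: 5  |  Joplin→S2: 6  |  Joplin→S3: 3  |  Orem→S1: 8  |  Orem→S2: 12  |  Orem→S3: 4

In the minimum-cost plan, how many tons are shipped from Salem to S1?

Solving gives:
  Yuma–S1: 25 × 2 = 50
  Yuma–S2: 35 × 2 = 70
  Salem–S2: 80 × 6 = 480
  Joplin–S1: 15 × 5 = 75
  Orem–S1: 65 × 8 = 520
  Orem–S3: 20 × 4 = 80
Total cost = 1275.
The route Salem→S1 is not used.

0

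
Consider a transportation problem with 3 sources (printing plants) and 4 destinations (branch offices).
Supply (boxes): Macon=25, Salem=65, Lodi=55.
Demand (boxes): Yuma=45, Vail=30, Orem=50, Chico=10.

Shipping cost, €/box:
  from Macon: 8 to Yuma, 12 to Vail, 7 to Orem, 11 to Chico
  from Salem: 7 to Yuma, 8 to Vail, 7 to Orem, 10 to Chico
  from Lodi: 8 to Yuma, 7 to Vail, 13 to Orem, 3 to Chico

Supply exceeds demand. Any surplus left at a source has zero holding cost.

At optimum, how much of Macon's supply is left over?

Minimum-cost shipments:
  Macon->Orem: 25 × €7 = €175
  Salem->Yuma: 40 × €7 = €280
  Salem->Orem: 25 × €7 = €175
  Lodi->Yuma: 5 × €8 = €40
  Lodi->Vail: 30 × €7 = €210
  Lodi->Chico: 10 × €3 = €30
Total cost = €910.
Macon ships 25 of its 25, leaving 0.

0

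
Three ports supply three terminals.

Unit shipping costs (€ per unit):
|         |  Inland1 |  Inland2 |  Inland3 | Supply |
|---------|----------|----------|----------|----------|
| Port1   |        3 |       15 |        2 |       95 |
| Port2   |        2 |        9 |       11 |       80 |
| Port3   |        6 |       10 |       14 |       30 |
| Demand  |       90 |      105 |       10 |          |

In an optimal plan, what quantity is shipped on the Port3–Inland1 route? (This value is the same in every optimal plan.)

Solving gives:
  Port1->Inland1: 85 × €3 = €255
  Port1->Inland3: 10 × €2 = €20
  Port2->Inland1: 5 × €2 = €10
  Port2->Inland2: 75 × €9 = €675
  Port3->Inland2: 30 × €10 = €300
Total cost = €1260.
The route Port3→Inland1 is not used.

0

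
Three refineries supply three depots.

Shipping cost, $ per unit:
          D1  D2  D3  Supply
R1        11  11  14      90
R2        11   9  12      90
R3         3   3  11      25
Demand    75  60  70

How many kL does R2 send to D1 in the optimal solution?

0

Solving gives:
  R1->D1: 50 kL
  R1->D3: 40 kL
  R2->D2: 60 kL
  R2->D3: 30 kL
  R3->D1: 25 kL
Total cost = $2085.
The route R2→D1 is not used.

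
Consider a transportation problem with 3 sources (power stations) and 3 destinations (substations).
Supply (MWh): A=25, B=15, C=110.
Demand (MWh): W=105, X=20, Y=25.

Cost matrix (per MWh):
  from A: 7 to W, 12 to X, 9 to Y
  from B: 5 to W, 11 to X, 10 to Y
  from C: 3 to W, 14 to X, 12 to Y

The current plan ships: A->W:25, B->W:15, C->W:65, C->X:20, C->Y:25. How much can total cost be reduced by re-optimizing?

Current plan cost = 25·7 + 15·5 + 65·3 + 20·14 + 25·12 = 1025.
Optimal plan:
  A->Y: 25 × 9 = 225
  B->X: 15 × 11 = 165
  C->W: 105 × 3 = 315
  C->X: 5 × 14 = 70
Optimal cost = 775.
Saving = 1025 − 775 = 250.

250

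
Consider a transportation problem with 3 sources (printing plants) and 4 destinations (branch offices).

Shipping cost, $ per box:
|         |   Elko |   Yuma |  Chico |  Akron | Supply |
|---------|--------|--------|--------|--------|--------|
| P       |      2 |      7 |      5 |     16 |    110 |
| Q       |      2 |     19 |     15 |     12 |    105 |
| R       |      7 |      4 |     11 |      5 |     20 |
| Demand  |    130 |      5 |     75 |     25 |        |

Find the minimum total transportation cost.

830

An optimal shipping plan:
  P to Elko: 30 boxes
  P to Yuma: 5 boxes
  P to Chico: 75 boxes
  Q to Elko: 100 boxes
  Q to Akron: 5 boxes
  R to Akron: 20 boxes
Total cost = $830.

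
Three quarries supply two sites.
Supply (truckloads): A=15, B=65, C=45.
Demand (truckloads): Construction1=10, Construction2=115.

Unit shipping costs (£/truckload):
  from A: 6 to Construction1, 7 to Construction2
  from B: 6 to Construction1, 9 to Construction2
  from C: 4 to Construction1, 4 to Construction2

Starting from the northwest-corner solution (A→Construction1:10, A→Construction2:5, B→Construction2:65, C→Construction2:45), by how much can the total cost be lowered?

Current plan cost = 10·6 + 5·7 + 65·9 + 45·4 = £860.
Optimal plan:
  A->Construction2: 15 × £7 = £105
  B->Construction1: 10 × £6 = £60
  B->Construction2: 55 × £9 = £495
  C->Construction2: 45 × £4 = £180
Optimal cost = £840.
Saving = 860 − 840 = £20.

20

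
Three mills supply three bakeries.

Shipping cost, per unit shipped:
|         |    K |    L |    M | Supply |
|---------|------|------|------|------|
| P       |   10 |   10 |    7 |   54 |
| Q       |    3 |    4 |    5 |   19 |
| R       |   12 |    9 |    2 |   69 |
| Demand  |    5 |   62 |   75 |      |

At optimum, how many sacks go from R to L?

The minimum-cost plan:
  P→L: 48 × 10 = 480
  P→M: 6 × 7 = 42
  Q→K: 5 × 3 = 15
  Q→L: 14 × 4 = 56
  R→M: 69 × 2 = 138
Total cost = 731.
The route R→L is not used.

0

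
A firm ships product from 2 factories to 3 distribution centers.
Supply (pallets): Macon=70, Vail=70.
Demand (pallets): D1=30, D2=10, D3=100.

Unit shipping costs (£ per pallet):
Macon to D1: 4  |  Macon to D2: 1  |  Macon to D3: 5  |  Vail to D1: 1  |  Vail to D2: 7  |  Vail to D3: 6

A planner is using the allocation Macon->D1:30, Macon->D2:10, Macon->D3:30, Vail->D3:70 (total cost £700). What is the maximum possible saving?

120

Current plan cost = 30·4 + 10·1 + 30·5 + 70·6 = £700.
Optimal plan:
  Macon->D2: 10 × £1 = £10
  Macon->D3: 60 × £5 = £300
  Vail->D1: 30 × £1 = £30
  Vail->D3: 40 × £6 = £240
Optimal cost = £580.
Saving = 700 − 580 = £120.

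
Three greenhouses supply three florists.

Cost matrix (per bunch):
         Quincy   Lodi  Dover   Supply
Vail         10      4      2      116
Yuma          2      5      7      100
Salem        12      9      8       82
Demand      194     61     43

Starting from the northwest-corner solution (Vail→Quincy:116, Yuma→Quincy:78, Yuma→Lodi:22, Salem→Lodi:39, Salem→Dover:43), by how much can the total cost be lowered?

Current plan cost = 116·10 + 78·2 + 22·5 + 39·9 + 43·8 = 2121.
Optimal plan:
  Vail to Quincy: 12 × 10 = 120
  Vail to Lodi: 61 × 4 = 244
  Vail to Dover: 43 × 2 = 86
  Yuma to Quincy: 100 × 2 = 200
  Salem to Quincy: 82 × 12 = 984
Optimal cost = 1634.
Saving = 2121 − 1634 = 487.

487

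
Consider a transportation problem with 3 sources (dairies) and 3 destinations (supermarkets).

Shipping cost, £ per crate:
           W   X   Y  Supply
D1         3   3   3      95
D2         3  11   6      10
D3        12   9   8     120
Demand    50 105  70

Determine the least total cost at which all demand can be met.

An optimal shipping plan:
  D1→W: 40 × £3 = £120
  D1→X: 55 × £3 = £165
  D2→W: 10 × £3 = £30
  D3→X: 50 × £9 = £450
  D3→Y: 70 × £8 = £560
Total = 120 + 165 + 30 + 450 + 560 = £1325.

1325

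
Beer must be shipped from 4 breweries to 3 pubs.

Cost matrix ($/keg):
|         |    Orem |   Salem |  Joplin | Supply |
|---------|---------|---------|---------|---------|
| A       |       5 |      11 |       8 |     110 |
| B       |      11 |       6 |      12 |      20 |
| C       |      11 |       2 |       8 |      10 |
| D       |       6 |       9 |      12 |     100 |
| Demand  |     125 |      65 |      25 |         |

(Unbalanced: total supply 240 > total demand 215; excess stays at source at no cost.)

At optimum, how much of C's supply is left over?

0

An optimal plan:
  A→Orem: 85 × $5 = $425
  A→Joplin: 25 × $8 = $200
  B→Salem: 20 × $6 = $120
  C→Salem: 10 × $2 = $20
  D→Orem: 40 × $6 = $240
  D→Salem: 35 × $9 = $315
Total cost = $1320.
C ships 10 of its 10, leaving 0.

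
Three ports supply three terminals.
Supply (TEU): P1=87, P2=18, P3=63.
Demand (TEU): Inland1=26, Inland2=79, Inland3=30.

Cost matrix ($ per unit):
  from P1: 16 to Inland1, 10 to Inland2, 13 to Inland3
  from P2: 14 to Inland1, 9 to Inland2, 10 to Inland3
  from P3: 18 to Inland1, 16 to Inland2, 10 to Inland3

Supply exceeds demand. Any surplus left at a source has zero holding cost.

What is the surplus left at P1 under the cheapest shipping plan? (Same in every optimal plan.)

Minimum-cost shipments:
  P1→Inland1: 8 × $16 = $128
  P1→Inland2: 79 × $10 = $790
  P2→Inland1: 18 × $14 = $252
  P3→Inland3: 30 × $10 = $300
Total cost = $1470.
P1 ships 87 of its 87, leaving 0.

0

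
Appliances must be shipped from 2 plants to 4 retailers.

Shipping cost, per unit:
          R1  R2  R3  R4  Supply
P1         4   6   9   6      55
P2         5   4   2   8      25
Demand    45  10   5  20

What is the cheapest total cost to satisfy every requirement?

360

A cheapest plan:
  P1–R1: 35 × 4 = 140
  P1–R4: 20 × 6 = 120
  P2–R1: 10 × 5 = 50
  P2–R2: 10 × 4 = 40
  P2–R3: 5 × 2 = 10
Total = 140 + 120 + 50 + 40 + 10 = 360.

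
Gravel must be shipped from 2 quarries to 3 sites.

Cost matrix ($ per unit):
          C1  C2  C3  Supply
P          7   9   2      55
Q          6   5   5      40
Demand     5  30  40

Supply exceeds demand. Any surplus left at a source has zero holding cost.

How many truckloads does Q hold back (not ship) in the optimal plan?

Minimum-cost shipments:
  P to C3: 40 × $2 = $80
  Q to C1: 5 × $6 = $30
  Q to C2: 30 × $5 = $150
Total cost = $260.
Q ships 35 of its 40, leaving 5.

5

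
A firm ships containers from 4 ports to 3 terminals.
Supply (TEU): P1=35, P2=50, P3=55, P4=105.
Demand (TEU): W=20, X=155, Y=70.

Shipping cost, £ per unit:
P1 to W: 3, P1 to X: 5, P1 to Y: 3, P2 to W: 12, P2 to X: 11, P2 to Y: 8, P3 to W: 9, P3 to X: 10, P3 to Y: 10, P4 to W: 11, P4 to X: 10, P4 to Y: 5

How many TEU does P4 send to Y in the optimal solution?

70

The minimum-cost plan:
  P1→W: 20 × £3 = £60
  P1→X: 15 × £5 = £75
  P2→X: 50 × £11 = £550
  P3→X: 55 × £10 = £550
  P4→X: 35 × £10 = £350
  P4→Y: 70 × £5 = £350
Total cost = £1935.
So P4→Y carries 70 TEU.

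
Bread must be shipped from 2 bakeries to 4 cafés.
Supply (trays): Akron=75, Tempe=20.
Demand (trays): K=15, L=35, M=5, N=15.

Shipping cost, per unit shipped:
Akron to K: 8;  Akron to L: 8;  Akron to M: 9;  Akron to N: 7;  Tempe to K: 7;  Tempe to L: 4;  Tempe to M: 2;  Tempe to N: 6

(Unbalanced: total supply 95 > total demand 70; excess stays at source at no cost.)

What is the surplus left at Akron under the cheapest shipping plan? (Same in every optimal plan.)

Minimum-cost shipments:
  Akron→K: 15 × 8 = 120
  Akron→L: 20 × 8 = 160
  Akron→N: 15 × 7 = 105
  Tempe→L: 15 × 4 = 60
  Tempe→M: 5 × 2 = 10
Total cost = 455.
Akron ships 50 of its 75, leaving 25.

25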